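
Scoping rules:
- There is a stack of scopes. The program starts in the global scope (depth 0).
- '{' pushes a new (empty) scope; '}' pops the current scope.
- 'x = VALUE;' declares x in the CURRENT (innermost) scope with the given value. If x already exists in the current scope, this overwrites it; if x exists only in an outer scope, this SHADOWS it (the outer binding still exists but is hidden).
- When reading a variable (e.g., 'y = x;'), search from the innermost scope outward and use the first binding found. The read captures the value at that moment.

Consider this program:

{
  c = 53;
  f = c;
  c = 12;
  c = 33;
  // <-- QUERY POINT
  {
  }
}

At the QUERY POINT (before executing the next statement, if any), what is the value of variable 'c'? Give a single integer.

Answer: 33

Derivation:
Step 1: enter scope (depth=1)
Step 2: declare c=53 at depth 1
Step 3: declare f=(read c)=53 at depth 1
Step 4: declare c=12 at depth 1
Step 5: declare c=33 at depth 1
Visible at query point: c=33 f=53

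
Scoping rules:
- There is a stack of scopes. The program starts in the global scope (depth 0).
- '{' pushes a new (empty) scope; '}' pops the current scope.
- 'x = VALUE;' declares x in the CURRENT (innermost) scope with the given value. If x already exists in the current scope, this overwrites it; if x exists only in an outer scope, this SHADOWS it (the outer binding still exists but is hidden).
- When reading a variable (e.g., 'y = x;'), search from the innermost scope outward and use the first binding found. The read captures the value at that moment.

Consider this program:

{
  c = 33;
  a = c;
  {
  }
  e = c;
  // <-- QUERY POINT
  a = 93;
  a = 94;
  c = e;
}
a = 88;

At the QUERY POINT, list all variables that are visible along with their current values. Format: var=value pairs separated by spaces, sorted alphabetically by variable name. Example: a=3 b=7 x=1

Answer: a=33 c=33 e=33

Derivation:
Step 1: enter scope (depth=1)
Step 2: declare c=33 at depth 1
Step 3: declare a=(read c)=33 at depth 1
Step 4: enter scope (depth=2)
Step 5: exit scope (depth=1)
Step 6: declare e=(read c)=33 at depth 1
Visible at query point: a=33 c=33 e=33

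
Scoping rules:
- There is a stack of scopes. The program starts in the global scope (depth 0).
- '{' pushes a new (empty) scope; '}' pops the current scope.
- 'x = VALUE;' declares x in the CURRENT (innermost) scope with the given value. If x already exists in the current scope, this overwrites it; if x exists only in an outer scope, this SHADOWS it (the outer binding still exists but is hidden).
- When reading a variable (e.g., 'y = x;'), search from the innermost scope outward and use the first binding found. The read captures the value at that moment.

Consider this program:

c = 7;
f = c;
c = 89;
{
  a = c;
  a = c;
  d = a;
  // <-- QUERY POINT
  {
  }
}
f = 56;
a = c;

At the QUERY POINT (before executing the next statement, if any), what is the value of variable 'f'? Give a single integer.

Step 1: declare c=7 at depth 0
Step 2: declare f=(read c)=7 at depth 0
Step 3: declare c=89 at depth 0
Step 4: enter scope (depth=1)
Step 5: declare a=(read c)=89 at depth 1
Step 6: declare a=(read c)=89 at depth 1
Step 7: declare d=(read a)=89 at depth 1
Visible at query point: a=89 c=89 d=89 f=7

Answer: 7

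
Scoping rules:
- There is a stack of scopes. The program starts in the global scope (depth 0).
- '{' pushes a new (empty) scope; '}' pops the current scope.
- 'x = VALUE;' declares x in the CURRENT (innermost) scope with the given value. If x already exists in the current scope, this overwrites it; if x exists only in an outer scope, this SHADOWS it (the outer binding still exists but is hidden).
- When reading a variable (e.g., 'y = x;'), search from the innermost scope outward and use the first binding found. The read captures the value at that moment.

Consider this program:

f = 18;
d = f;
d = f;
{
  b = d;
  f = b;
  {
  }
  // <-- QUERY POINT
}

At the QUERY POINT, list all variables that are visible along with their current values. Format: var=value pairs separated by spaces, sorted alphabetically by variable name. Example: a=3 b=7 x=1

Answer: b=18 d=18 f=18

Derivation:
Step 1: declare f=18 at depth 0
Step 2: declare d=(read f)=18 at depth 0
Step 3: declare d=(read f)=18 at depth 0
Step 4: enter scope (depth=1)
Step 5: declare b=(read d)=18 at depth 1
Step 6: declare f=(read b)=18 at depth 1
Step 7: enter scope (depth=2)
Step 8: exit scope (depth=1)
Visible at query point: b=18 d=18 f=18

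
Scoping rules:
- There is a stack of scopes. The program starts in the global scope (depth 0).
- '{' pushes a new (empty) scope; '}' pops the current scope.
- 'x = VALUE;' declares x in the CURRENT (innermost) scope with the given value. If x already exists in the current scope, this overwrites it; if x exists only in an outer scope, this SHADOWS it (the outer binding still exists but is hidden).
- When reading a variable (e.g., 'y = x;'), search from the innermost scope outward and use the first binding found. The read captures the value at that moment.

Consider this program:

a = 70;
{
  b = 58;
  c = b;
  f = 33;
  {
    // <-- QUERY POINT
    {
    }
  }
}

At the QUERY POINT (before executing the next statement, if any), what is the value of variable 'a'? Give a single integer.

Answer: 70

Derivation:
Step 1: declare a=70 at depth 0
Step 2: enter scope (depth=1)
Step 3: declare b=58 at depth 1
Step 4: declare c=(read b)=58 at depth 1
Step 5: declare f=33 at depth 1
Step 6: enter scope (depth=2)
Visible at query point: a=70 b=58 c=58 f=33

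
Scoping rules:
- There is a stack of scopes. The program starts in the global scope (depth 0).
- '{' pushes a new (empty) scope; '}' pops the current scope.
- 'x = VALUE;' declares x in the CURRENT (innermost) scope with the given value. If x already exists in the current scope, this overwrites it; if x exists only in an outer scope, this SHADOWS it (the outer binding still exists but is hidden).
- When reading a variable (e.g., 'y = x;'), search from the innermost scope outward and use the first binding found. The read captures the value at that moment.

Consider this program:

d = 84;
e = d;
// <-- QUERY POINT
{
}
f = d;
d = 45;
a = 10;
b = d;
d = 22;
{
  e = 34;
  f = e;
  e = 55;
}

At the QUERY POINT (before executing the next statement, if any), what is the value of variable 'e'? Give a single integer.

Answer: 84

Derivation:
Step 1: declare d=84 at depth 0
Step 2: declare e=(read d)=84 at depth 0
Visible at query point: d=84 e=84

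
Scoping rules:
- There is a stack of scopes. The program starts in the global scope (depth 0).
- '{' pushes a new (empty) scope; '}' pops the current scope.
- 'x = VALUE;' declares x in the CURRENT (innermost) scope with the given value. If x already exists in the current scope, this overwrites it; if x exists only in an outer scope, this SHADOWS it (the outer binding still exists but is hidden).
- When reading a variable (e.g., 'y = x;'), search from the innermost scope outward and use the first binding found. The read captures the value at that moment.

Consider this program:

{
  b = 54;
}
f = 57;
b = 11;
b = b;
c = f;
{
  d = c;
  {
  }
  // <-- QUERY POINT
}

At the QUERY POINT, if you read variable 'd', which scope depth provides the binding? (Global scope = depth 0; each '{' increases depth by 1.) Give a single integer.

Answer: 1

Derivation:
Step 1: enter scope (depth=1)
Step 2: declare b=54 at depth 1
Step 3: exit scope (depth=0)
Step 4: declare f=57 at depth 0
Step 5: declare b=11 at depth 0
Step 6: declare b=(read b)=11 at depth 0
Step 7: declare c=(read f)=57 at depth 0
Step 8: enter scope (depth=1)
Step 9: declare d=(read c)=57 at depth 1
Step 10: enter scope (depth=2)
Step 11: exit scope (depth=1)
Visible at query point: b=11 c=57 d=57 f=57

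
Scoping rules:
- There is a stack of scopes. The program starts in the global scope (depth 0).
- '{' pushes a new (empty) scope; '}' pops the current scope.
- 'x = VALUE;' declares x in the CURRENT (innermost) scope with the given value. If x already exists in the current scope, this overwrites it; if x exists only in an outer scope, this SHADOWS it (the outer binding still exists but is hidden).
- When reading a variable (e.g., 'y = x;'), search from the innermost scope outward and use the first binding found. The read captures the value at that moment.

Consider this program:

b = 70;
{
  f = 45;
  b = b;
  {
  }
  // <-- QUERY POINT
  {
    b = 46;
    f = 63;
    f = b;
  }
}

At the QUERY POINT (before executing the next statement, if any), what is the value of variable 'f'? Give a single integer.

Step 1: declare b=70 at depth 0
Step 2: enter scope (depth=1)
Step 3: declare f=45 at depth 1
Step 4: declare b=(read b)=70 at depth 1
Step 5: enter scope (depth=2)
Step 6: exit scope (depth=1)
Visible at query point: b=70 f=45

Answer: 45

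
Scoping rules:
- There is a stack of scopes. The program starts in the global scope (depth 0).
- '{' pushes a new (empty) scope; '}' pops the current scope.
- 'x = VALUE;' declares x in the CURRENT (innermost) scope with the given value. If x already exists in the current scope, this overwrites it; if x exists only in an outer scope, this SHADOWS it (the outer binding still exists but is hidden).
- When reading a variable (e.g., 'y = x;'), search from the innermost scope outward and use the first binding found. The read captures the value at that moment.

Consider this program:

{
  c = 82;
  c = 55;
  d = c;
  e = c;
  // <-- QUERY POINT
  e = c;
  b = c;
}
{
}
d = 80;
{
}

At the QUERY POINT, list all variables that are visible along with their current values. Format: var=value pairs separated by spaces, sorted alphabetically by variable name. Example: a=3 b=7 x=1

Answer: c=55 d=55 e=55

Derivation:
Step 1: enter scope (depth=1)
Step 2: declare c=82 at depth 1
Step 3: declare c=55 at depth 1
Step 4: declare d=(read c)=55 at depth 1
Step 5: declare e=(read c)=55 at depth 1
Visible at query point: c=55 d=55 e=55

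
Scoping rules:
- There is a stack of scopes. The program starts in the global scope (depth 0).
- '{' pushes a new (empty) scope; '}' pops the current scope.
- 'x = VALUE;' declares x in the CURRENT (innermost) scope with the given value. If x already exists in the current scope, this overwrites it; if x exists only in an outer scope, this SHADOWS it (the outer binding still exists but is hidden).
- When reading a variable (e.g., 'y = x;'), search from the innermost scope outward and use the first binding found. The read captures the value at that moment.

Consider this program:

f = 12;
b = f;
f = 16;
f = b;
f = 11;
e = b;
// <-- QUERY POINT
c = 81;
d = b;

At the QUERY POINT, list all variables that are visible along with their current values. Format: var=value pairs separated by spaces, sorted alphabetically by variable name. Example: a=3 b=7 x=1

Step 1: declare f=12 at depth 0
Step 2: declare b=(read f)=12 at depth 0
Step 3: declare f=16 at depth 0
Step 4: declare f=(read b)=12 at depth 0
Step 5: declare f=11 at depth 0
Step 6: declare e=(read b)=12 at depth 0
Visible at query point: b=12 e=12 f=11

Answer: b=12 e=12 f=11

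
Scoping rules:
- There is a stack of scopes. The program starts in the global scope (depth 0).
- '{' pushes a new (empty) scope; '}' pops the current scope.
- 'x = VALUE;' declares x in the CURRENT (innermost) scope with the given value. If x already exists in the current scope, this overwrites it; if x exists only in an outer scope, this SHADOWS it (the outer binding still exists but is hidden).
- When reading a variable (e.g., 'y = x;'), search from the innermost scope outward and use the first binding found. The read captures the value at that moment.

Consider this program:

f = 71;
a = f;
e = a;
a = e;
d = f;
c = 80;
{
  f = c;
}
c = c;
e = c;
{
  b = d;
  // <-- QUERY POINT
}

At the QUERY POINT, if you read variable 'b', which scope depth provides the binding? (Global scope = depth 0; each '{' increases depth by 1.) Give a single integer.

Step 1: declare f=71 at depth 0
Step 2: declare a=(read f)=71 at depth 0
Step 3: declare e=(read a)=71 at depth 0
Step 4: declare a=(read e)=71 at depth 0
Step 5: declare d=(read f)=71 at depth 0
Step 6: declare c=80 at depth 0
Step 7: enter scope (depth=1)
Step 8: declare f=(read c)=80 at depth 1
Step 9: exit scope (depth=0)
Step 10: declare c=(read c)=80 at depth 0
Step 11: declare e=(read c)=80 at depth 0
Step 12: enter scope (depth=1)
Step 13: declare b=(read d)=71 at depth 1
Visible at query point: a=71 b=71 c=80 d=71 e=80 f=71

Answer: 1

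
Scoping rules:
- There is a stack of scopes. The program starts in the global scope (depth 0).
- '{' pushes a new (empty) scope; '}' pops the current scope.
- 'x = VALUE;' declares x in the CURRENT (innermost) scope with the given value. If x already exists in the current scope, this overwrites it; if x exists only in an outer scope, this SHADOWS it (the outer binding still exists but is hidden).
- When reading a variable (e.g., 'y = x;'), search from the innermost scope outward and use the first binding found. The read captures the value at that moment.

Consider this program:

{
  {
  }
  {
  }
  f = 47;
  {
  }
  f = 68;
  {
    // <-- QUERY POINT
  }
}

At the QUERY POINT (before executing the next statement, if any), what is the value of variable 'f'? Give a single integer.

Answer: 68

Derivation:
Step 1: enter scope (depth=1)
Step 2: enter scope (depth=2)
Step 3: exit scope (depth=1)
Step 4: enter scope (depth=2)
Step 5: exit scope (depth=1)
Step 6: declare f=47 at depth 1
Step 7: enter scope (depth=2)
Step 8: exit scope (depth=1)
Step 9: declare f=68 at depth 1
Step 10: enter scope (depth=2)
Visible at query point: f=68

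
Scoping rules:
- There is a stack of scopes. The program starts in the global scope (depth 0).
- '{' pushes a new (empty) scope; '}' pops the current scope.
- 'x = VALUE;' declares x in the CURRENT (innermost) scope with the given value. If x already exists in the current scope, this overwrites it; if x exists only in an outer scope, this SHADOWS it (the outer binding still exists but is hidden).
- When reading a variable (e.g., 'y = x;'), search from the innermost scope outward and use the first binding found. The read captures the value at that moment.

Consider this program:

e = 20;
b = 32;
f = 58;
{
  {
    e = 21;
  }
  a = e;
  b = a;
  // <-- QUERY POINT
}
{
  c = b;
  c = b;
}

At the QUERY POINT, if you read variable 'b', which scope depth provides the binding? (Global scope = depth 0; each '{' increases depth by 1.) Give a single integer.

Answer: 1

Derivation:
Step 1: declare e=20 at depth 0
Step 2: declare b=32 at depth 0
Step 3: declare f=58 at depth 0
Step 4: enter scope (depth=1)
Step 5: enter scope (depth=2)
Step 6: declare e=21 at depth 2
Step 7: exit scope (depth=1)
Step 8: declare a=(read e)=20 at depth 1
Step 9: declare b=(read a)=20 at depth 1
Visible at query point: a=20 b=20 e=20 f=58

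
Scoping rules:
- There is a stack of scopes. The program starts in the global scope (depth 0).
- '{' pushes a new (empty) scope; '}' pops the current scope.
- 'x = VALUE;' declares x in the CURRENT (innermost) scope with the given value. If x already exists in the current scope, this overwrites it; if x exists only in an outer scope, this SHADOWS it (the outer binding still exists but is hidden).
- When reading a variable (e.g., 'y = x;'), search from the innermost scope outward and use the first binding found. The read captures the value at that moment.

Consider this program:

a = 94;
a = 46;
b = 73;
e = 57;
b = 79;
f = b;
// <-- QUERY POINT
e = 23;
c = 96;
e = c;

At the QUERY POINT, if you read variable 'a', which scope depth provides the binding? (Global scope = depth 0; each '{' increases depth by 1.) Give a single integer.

Answer: 0

Derivation:
Step 1: declare a=94 at depth 0
Step 2: declare a=46 at depth 0
Step 3: declare b=73 at depth 0
Step 4: declare e=57 at depth 0
Step 5: declare b=79 at depth 0
Step 6: declare f=(read b)=79 at depth 0
Visible at query point: a=46 b=79 e=57 f=79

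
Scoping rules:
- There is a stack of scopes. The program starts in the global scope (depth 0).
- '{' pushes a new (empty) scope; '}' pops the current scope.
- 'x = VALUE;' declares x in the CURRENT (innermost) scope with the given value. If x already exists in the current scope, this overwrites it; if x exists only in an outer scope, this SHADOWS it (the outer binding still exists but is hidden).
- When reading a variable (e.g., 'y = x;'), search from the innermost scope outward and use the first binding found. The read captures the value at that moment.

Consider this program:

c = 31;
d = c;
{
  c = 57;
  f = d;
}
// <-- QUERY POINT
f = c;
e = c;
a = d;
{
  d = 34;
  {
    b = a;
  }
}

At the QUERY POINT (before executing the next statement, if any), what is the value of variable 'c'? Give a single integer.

Step 1: declare c=31 at depth 0
Step 2: declare d=(read c)=31 at depth 0
Step 3: enter scope (depth=1)
Step 4: declare c=57 at depth 1
Step 5: declare f=(read d)=31 at depth 1
Step 6: exit scope (depth=0)
Visible at query point: c=31 d=31

Answer: 31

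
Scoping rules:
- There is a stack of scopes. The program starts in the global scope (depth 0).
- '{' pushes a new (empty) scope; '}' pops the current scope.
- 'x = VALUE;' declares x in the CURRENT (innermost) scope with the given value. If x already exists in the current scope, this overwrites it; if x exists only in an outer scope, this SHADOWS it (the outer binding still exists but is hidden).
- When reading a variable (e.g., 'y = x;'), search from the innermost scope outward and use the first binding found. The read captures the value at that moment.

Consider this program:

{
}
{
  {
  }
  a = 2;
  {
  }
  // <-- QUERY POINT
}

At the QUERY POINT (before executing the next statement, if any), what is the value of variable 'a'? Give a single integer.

Answer: 2

Derivation:
Step 1: enter scope (depth=1)
Step 2: exit scope (depth=0)
Step 3: enter scope (depth=1)
Step 4: enter scope (depth=2)
Step 5: exit scope (depth=1)
Step 6: declare a=2 at depth 1
Step 7: enter scope (depth=2)
Step 8: exit scope (depth=1)
Visible at query point: a=2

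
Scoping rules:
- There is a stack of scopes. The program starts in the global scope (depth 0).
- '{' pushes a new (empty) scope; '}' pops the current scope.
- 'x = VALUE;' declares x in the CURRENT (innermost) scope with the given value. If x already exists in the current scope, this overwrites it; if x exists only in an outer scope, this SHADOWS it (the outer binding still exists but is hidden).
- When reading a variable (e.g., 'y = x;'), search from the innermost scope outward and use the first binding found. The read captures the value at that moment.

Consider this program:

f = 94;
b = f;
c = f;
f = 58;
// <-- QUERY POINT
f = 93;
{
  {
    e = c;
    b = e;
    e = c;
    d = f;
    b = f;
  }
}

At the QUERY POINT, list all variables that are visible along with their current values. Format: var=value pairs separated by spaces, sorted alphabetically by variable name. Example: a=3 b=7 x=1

Step 1: declare f=94 at depth 0
Step 2: declare b=(read f)=94 at depth 0
Step 3: declare c=(read f)=94 at depth 0
Step 4: declare f=58 at depth 0
Visible at query point: b=94 c=94 f=58

Answer: b=94 c=94 f=58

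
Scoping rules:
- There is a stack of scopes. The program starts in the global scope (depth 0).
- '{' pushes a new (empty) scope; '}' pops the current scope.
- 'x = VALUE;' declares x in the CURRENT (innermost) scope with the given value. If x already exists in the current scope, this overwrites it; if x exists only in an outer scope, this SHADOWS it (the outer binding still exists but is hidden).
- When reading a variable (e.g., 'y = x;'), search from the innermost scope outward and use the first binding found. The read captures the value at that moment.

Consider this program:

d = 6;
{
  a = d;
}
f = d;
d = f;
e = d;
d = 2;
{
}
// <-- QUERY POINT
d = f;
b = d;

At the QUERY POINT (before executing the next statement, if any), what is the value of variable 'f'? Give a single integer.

Step 1: declare d=6 at depth 0
Step 2: enter scope (depth=1)
Step 3: declare a=(read d)=6 at depth 1
Step 4: exit scope (depth=0)
Step 5: declare f=(read d)=6 at depth 0
Step 6: declare d=(read f)=6 at depth 0
Step 7: declare e=(read d)=6 at depth 0
Step 8: declare d=2 at depth 0
Step 9: enter scope (depth=1)
Step 10: exit scope (depth=0)
Visible at query point: d=2 e=6 f=6

Answer: 6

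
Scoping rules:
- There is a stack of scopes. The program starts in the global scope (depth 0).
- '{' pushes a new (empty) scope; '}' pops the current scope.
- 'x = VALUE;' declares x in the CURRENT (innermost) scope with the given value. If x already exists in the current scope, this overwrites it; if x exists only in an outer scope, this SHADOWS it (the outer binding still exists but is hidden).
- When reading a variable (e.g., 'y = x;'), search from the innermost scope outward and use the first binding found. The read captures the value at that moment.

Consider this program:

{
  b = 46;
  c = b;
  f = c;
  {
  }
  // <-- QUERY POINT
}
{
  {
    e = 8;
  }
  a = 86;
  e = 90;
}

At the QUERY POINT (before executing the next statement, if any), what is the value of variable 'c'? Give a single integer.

Answer: 46

Derivation:
Step 1: enter scope (depth=1)
Step 2: declare b=46 at depth 1
Step 3: declare c=(read b)=46 at depth 1
Step 4: declare f=(read c)=46 at depth 1
Step 5: enter scope (depth=2)
Step 6: exit scope (depth=1)
Visible at query point: b=46 c=46 f=46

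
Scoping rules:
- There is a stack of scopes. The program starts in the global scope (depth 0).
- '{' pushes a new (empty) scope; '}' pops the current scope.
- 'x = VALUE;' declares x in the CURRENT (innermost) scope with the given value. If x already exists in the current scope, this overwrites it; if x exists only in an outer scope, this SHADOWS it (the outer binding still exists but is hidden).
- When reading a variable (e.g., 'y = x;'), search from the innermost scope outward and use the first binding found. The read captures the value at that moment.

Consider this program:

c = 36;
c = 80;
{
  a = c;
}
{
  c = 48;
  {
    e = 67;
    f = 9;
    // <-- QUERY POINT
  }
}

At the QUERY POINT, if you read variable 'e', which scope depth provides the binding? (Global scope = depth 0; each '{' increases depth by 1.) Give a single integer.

Step 1: declare c=36 at depth 0
Step 2: declare c=80 at depth 0
Step 3: enter scope (depth=1)
Step 4: declare a=(read c)=80 at depth 1
Step 5: exit scope (depth=0)
Step 6: enter scope (depth=1)
Step 7: declare c=48 at depth 1
Step 8: enter scope (depth=2)
Step 9: declare e=67 at depth 2
Step 10: declare f=9 at depth 2
Visible at query point: c=48 e=67 f=9

Answer: 2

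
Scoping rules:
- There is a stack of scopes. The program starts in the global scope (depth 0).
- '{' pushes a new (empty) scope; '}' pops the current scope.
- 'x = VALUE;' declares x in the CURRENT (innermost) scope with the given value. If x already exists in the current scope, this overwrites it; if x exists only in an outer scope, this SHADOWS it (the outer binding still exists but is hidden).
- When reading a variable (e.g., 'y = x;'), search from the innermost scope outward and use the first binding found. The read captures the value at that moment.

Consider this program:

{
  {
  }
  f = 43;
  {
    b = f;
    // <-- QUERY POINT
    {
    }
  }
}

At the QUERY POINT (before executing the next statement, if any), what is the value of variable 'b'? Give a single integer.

Answer: 43

Derivation:
Step 1: enter scope (depth=1)
Step 2: enter scope (depth=2)
Step 3: exit scope (depth=1)
Step 4: declare f=43 at depth 1
Step 5: enter scope (depth=2)
Step 6: declare b=(read f)=43 at depth 2
Visible at query point: b=43 f=43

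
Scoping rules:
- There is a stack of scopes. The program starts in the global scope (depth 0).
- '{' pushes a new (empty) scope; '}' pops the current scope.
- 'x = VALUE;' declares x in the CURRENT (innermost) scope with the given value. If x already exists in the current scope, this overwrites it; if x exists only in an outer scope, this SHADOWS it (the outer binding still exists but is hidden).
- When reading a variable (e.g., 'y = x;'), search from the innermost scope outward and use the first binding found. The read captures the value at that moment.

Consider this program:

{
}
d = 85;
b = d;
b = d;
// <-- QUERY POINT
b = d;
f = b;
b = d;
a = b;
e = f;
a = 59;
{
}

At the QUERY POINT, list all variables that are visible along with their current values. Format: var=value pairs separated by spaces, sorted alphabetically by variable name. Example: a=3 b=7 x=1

Answer: b=85 d=85

Derivation:
Step 1: enter scope (depth=1)
Step 2: exit scope (depth=0)
Step 3: declare d=85 at depth 0
Step 4: declare b=(read d)=85 at depth 0
Step 5: declare b=(read d)=85 at depth 0
Visible at query point: b=85 d=85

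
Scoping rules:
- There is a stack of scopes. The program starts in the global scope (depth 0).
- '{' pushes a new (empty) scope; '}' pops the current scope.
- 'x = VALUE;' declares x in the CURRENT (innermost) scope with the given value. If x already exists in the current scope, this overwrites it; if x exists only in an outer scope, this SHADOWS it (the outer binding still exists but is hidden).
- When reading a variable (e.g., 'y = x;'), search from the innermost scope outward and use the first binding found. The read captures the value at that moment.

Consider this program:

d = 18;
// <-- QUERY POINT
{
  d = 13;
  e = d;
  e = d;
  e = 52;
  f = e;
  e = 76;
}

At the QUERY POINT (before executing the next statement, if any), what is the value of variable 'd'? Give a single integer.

Step 1: declare d=18 at depth 0
Visible at query point: d=18

Answer: 18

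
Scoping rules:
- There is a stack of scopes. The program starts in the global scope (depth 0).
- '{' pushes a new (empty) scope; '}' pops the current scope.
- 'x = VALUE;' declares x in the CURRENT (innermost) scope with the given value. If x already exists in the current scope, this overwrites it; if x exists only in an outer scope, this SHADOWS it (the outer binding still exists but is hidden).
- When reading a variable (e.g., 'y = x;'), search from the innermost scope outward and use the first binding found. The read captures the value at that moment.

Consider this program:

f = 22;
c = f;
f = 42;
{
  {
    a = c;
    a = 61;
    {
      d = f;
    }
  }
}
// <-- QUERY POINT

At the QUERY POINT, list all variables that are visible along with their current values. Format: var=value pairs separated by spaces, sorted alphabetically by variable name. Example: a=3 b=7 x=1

Step 1: declare f=22 at depth 0
Step 2: declare c=(read f)=22 at depth 0
Step 3: declare f=42 at depth 0
Step 4: enter scope (depth=1)
Step 5: enter scope (depth=2)
Step 6: declare a=(read c)=22 at depth 2
Step 7: declare a=61 at depth 2
Step 8: enter scope (depth=3)
Step 9: declare d=(read f)=42 at depth 3
Step 10: exit scope (depth=2)
Step 11: exit scope (depth=1)
Step 12: exit scope (depth=0)
Visible at query point: c=22 f=42

Answer: c=22 f=42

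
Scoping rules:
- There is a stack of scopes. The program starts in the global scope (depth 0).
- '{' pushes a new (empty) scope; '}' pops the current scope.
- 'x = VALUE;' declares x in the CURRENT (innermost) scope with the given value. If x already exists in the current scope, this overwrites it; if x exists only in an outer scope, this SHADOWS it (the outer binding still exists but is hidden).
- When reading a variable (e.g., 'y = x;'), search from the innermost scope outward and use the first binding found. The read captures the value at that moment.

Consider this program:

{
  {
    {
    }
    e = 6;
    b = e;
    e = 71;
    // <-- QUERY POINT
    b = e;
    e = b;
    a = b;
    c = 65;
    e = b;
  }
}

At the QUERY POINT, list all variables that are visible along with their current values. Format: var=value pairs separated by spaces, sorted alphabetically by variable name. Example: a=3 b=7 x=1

Answer: b=6 e=71

Derivation:
Step 1: enter scope (depth=1)
Step 2: enter scope (depth=2)
Step 3: enter scope (depth=3)
Step 4: exit scope (depth=2)
Step 5: declare e=6 at depth 2
Step 6: declare b=(read e)=6 at depth 2
Step 7: declare e=71 at depth 2
Visible at query point: b=6 e=71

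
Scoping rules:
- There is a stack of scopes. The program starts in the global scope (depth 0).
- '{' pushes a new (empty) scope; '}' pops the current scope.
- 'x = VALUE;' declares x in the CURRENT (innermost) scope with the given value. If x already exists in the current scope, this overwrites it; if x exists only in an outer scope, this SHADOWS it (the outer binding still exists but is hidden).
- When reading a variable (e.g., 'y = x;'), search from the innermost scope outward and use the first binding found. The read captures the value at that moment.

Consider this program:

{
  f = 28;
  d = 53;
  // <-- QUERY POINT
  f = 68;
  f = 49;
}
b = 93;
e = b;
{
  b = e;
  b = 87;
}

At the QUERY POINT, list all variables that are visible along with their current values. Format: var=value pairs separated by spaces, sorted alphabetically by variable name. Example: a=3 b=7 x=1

Step 1: enter scope (depth=1)
Step 2: declare f=28 at depth 1
Step 3: declare d=53 at depth 1
Visible at query point: d=53 f=28

Answer: d=53 f=28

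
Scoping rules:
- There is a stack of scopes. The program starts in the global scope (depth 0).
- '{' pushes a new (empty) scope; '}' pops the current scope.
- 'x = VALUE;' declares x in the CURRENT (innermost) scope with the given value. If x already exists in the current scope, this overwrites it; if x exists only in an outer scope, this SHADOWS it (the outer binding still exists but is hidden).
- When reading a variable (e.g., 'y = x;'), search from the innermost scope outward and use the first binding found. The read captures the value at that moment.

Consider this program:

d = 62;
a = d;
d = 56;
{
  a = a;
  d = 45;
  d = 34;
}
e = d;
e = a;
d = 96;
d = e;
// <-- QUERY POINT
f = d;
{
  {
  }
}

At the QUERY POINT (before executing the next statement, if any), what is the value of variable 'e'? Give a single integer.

Answer: 62

Derivation:
Step 1: declare d=62 at depth 0
Step 2: declare a=(read d)=62 at depth 0
Step 3: declare d=56 at depth 0
Step 4: enter scope (depth=1)
Step 5: declare a=(read a)=62 at depth 1
Step 6: declare d=45 at depth 1
Step 7: declare d=34 at depth 1
Step 8: exit scope (depth=0)
Step 9: declare e=(read d)=56 at depth 0
Step 10: declare e=(read a)=62 at depth 0
Step 11: declare d=96 at depth 0
Step 12: declare d=(read e)=62 at depth 0
Visible at query point: a=62 d=62 e=62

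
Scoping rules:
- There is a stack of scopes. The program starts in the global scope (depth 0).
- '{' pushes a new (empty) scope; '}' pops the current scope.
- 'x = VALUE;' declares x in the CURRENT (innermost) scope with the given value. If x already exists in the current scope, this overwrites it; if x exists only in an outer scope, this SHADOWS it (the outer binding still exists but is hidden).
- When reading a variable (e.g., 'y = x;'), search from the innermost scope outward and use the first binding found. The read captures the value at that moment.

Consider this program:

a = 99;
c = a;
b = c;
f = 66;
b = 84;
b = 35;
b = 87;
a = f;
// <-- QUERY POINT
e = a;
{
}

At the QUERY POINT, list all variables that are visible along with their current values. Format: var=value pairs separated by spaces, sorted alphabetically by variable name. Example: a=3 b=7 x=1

Step 1: declare a=99 at depth 0
Step 2: declare c=(read a)=99 at depth 0
Step 3: declare b=(read c)=99 at depth 0
Step 4: declare f=66 at depth 0
Step 5: declare b=84 at depth 0
Step 6: declare b=35 at depth 0
Step 7: declare b=87 at depth 0
Step 8: declare a=(read f)=66 at depth 0
Visible at query point: a=66 b=87 c=99 f=66

Answer: a=66 b=87 c=99 f=66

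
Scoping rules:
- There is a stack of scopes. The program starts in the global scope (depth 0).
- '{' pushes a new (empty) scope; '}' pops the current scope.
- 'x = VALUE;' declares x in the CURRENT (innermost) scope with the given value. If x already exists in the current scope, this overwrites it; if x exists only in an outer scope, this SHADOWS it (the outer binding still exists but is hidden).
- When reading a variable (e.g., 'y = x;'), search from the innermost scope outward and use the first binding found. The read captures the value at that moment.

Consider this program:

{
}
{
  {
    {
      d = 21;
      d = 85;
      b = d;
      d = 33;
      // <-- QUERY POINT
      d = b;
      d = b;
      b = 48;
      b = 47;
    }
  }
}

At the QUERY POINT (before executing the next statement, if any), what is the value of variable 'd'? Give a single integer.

Step 1: enter scope (depth=1)
Step 2: exit scope (depth=0)
Step 3: enter scope (depth=1)
Step 4: enter scope (depth=2)
Step 5: enter scope (depth=3)
Step 6: declare d=21 at depth 3
Step 7: declare d=85 at depth 3
Step 8: declare b=(read d)=85 at depth 3
Step 9: declare d=33 at depth 3
Visible at query point: b=85 d=33

Answer: 33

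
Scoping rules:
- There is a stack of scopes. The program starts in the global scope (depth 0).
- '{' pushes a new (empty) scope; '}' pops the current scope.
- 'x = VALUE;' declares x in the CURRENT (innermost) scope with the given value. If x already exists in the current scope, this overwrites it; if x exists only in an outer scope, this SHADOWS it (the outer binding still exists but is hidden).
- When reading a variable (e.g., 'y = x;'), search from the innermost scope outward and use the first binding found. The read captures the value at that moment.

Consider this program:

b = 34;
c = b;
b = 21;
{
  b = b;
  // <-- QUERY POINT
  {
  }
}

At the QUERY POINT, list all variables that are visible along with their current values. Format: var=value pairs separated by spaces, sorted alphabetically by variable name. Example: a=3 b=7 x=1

Answer: b=21 c=34

Derivation:
Step 1: declare b=34 at depth 0
Step 2: declare c=(read b)=34 at depth 0
Step 3: declare b=21 at depth 0
Step 4: enter scope (depth=1)
Step 5: declare b=(read b)=21 at depth 1
Visible at query point: b=21 c=34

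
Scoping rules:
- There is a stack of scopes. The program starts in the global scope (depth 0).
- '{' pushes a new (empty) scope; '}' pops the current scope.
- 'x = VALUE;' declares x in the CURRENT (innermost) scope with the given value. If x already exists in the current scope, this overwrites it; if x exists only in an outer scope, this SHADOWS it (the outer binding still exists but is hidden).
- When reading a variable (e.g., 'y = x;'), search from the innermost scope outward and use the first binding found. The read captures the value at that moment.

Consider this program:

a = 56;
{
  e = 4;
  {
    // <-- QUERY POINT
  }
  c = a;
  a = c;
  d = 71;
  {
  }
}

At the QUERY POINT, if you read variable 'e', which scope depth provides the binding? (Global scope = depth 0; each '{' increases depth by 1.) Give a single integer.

Step 1: declare a=56 at depth 0
Step 2: enter scope (depth=1)
Step 3: declare e=4 at depth 1
Step 4: enter scope (depth=2)
Visible at query point: a=56 e=4

Answer: 1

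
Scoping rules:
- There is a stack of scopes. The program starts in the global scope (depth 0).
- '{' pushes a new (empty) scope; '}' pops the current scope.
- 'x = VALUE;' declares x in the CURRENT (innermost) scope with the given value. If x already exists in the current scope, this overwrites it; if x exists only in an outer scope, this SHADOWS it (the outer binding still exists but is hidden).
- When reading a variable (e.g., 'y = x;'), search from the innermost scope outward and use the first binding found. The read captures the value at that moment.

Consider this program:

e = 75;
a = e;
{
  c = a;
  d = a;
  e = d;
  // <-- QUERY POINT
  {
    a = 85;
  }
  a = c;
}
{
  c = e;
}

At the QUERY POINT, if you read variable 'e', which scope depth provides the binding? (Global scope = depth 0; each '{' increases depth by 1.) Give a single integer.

Step 1: declare e=75 at depth 0
Step 2: declare a=(read e)=75 at depth 0
Step 3: enter scope (depth=1)
Step 4: declare c=(read a)=75 at depth 1
Step 5: declare d=(read a)=75 at depth 1
Step 6: declare e=(read d)=75 at depth 1
Visible at query point: a=75 c=75 d=75 e=75

Answer: 1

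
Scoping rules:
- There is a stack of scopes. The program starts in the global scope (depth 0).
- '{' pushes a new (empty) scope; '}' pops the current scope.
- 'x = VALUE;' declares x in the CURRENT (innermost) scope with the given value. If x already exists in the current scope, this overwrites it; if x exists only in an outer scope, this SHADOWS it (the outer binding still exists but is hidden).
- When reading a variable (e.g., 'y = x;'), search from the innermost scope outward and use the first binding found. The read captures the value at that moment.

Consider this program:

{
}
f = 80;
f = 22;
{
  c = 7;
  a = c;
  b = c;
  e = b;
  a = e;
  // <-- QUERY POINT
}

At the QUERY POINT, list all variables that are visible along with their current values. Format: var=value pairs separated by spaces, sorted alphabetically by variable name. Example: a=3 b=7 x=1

Step 1: enter scope (depth=1)
Step 2: exit scope (depth=0)
Step 3: declare f=80 at depth 0
Step 4: declare f=22 at depth 0
Step 5: enter scope (depth=1)
Step 6: declare c=7 at depth 1
Step 7: declare a=(read c)=7 at depth 1
Step 8: declare b=(read c)=7 at depth 1
Step 9: declare e=(read b)=7 at depth 1
Step 10: declare a=(read e)=7 at depth 1
Visible at query point: a=7 b=7 c=7 e=7 f=22

Answer: a=7 b=7 c=7 e=7 f=22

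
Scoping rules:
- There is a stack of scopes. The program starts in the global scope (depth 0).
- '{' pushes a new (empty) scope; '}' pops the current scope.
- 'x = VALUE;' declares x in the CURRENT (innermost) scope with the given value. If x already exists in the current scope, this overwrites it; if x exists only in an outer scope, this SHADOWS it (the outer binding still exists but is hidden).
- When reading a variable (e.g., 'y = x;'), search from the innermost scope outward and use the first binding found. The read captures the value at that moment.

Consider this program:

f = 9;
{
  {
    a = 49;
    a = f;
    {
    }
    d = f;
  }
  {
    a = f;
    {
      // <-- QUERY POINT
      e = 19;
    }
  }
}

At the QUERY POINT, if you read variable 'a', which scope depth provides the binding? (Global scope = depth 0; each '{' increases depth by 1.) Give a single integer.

Answer: 2

Derivation:
Step 1: declare f=9 at depth 0
Step 2: enter scope (depth=1)
Step 3: enter scope (depth=2)
Step 4: declare a=49 at depth 2
Step 5: declare a=(read f)=9 at depth 2
Step 6: enter scope (depth=3)
Step 7: exit scope (depth=2)
Step 8: declare d=(read f)=9 at depth 2
Step 9: exit scope (depth=1)
Step 10: enter scope (depth=2)
Step 11: declare a=(read f)=9 at depth 2
Step 12: enter scope (depth=3)
Visible at query point: a=9 f=9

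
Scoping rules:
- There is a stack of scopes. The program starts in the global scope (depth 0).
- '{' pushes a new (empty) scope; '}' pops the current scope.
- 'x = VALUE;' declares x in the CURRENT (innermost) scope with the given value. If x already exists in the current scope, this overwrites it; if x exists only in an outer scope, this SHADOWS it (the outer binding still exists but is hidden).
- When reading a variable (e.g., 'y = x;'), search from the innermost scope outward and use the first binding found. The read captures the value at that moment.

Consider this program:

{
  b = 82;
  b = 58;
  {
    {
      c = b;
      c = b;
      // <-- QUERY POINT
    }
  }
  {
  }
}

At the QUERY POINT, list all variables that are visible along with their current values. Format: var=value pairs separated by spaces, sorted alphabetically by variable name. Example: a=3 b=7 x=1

Answer: b=58 c=58

Derivation:
Step 1: enter scope (depth=1)
Step 2: declare b=82 at depth 1
Step 3: declare b=58 at depth 1
Step 4: enter scope (depth=2)
Step 5: enter scope (depth=3)
Step 6: declare c=(read b)=58 at depth 3
Step 7: declare c=(read b)=58 at depth 3
Visible at query point: b=58 c=58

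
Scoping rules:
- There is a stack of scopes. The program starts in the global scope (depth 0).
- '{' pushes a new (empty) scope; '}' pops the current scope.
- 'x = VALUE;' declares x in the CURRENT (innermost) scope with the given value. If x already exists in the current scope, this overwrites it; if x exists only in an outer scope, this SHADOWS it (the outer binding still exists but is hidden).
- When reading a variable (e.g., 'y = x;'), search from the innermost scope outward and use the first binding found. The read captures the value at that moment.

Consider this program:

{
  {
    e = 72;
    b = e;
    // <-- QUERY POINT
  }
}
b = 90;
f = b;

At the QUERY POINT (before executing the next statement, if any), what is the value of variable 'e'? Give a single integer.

Step 1: enter scope (depth=1)
Step 2: enter scope (depth=2)
Step 3: declare e=72 at depth 2
Step 4: declare b=(read e)=72 at depth 2
Visible at query point: b=72 e=72

Answer: 72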